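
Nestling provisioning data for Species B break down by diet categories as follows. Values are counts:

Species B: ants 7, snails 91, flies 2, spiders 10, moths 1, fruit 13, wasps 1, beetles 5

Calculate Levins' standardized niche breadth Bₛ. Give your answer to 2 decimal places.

Proportions for Species B (n=130): 7/130=0.0538, 91/130=0.7000, 2/130=0.0154, 10/130=0.0769, 1/130=0.0077, 13/130=0.1000, 1/130=0.0077, 5/130=0.0385
Σpᵢ² = 0.0538² + 0.7000² + 0.0154² + 0.0769² + 0.0077² + 0.1000² + 0.0077² + 0.0385² = 0.002894 + 0.490000 + 0.000237 + 0.005914 + 0.000059 + 0.010000 + 0.000059 + 0.001482 = 0.510645
B = 1 / 0.510645 = 1.9583
Bₛ = (B − 1)/(n − 1) = (1.9583 − 1)/(8 − 1) = 0.9583/7 = 0.1369

0.14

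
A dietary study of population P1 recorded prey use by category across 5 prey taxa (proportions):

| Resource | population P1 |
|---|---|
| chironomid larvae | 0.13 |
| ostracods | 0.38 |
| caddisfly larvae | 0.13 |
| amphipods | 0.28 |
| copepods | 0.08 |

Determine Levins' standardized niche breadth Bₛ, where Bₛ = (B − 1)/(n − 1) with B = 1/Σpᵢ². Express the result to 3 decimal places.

0.701

Σpᵢ² = 0.13² + 0.38² + 0.13² + 0.28² + 0.08² = 0.0169 + 0.1444 + 0.0169 + 0.0784 + 0.0064 = 0.2630
B = 1 / 0.2630 = 3.80228
Bₛ = (B − 1)/(n − 1) = (3.80228 − 1)/(5 − 1) = 2.80228/4 = 0.70057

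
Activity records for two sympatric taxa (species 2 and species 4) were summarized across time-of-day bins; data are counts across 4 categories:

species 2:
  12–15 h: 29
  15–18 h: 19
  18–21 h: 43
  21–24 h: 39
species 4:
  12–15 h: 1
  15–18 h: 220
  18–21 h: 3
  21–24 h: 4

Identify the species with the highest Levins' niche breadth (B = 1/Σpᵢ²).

Proportions for species 2 (n=130): 29/130=0.2231, 19/130=0.1462, 43/130=0.3308, 39/130=0.3000
Proportions for species 4 (n=228): 1/228=0.0044, 220/228=0.9649, 3/228=0.0132, 4/228=0.0175
Σp_2ᵢ² = 0.2231² + 0.1462² + 0.3308² + 0.3000² = 0.049774 + 0.021374 + 0.109429 + 0.090000 = 0.270577
B_2 = 1 / 0.270577 = 3.6958
Σp_4ᵢ² = 0.0044² + 0.9649² + 0.0132² + 0.0175² = 0.000019 + 0.931032 + 0.000174 + 0.000306 = 0.931531
B_4 = 1 / 0.931531 = 1.0735
Highest B → broadest niche (most generalist): species 2 (B = 3.70).

species 2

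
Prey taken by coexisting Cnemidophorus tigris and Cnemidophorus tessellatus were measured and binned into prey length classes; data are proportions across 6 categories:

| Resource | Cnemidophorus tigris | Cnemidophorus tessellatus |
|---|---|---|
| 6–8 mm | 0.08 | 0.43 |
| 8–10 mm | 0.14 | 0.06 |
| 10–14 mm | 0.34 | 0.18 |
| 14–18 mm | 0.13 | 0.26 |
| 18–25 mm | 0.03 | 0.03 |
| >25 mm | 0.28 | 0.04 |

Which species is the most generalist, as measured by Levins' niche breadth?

Σp_tigrᵢ² = 0.08² + 0.14² + 0.34² + 0.13² + 0.03² + 0.28² = 0.0064 + 0.0196 + 0.1156 + 0.0169 + 0.0009 + 0.0784 = 0.2378
B_tigr = 1 / 0.2378 = 4.2052
Σp_tessᵢ² = 0.43² + 0.06² + 0.18² + 0.26² + 0.03² + 0.04² = 0.1849 + 0.0036 + 0.0324 + 0.0676 + 0.0009 + 0.0016 = 0.2910
B_tess = 1 / 0.2910 = 3.4364
Highest B → broadest niche (most generalist): Cnemidophorus tigris (B = 4.21).

Cnemidophorus tigris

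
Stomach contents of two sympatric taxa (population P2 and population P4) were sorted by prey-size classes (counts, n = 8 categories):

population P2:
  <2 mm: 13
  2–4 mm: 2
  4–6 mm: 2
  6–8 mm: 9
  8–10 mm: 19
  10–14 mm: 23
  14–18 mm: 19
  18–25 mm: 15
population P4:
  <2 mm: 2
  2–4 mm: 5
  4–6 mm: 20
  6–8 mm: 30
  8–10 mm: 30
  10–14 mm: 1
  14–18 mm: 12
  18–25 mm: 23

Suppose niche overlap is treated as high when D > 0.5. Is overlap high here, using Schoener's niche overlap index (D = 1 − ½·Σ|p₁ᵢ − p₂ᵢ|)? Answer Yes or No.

Yes

Proportions for population P2 (n=102): 13/102=0.1275, 2/102=0.0196, 2/102=0.0196, 9/102=0.0882, 19/102=0.1863, 23/102=0.2255, 19/102=0.1863, 15/102=0.1471
Proportions for population P4 (n=123): 2/123=0.0163, 5/123=0.0407, 20/123=0.1626, 30/123=0.2439, 30/123=0.2439, 1/123=0.0081, 12/123=0.0976, 23/123=0.1870
Σ|p₁ᵢ − p₂ᵢ| = 0.1112 + 0.0211 + 0.1430 + 0.1557 + 0.0576 + 0.2174 + 0.0887 + 0.0399 = 0.8346
D = 1 − ½ × 0.8346 = 1 − 0.41730 = 0.58270
D = 0.58270 > 0.5 → Yes.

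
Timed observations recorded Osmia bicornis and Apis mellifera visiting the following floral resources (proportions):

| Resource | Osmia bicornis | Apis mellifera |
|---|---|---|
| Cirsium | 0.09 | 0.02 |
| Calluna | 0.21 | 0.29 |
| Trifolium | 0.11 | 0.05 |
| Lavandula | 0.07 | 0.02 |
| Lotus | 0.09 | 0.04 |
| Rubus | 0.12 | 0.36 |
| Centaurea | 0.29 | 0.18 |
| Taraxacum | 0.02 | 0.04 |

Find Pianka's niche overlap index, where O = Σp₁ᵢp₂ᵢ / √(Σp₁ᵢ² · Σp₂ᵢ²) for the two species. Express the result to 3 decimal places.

Σ p₁ᵢp₂ᵢ = 0.0018 + 0.0609 + 0.0055 + 0.0014 + 0.0036 + 0.0432 + 0.0522 + 0.0008 = 0.1694
Σp_1ᵢ² = 0.09² + 0.21² + 0.11² + 0.07² + 0.09² + 0.12² + 0.29² + 0.02² = 0.0081 + 0.0441 + 0.0121 + 0.0049 + 0.0081 + 0.0144 + 0.0841 + 0.0004 = 0.1762
Σp_2ᵢ² = 0.02² + 0.29² + 0.05² + 0.02² + 0.04² + 0.36² + 0.18² + 0.04² = 0.0004 + 0.0841 + 0.0025 + 0.0004 + 0.0016 + 0.1296 + 0.0324 + 0.0016 = 0.2526
O = 0.1694 / √(0.1762 × 0.2526) = 0.1694 / 0.210969 = 0.80296

0.803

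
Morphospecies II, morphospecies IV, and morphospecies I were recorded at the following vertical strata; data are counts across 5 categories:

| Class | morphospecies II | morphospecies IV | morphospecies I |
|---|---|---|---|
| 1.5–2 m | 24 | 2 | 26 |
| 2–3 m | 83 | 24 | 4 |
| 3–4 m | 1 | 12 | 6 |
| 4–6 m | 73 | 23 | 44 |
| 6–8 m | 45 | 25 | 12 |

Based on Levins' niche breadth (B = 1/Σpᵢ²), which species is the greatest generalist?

morphospecies IV

Proportions for morphospecies II (n=226): 24/226=0.1062, 83/226=0.3673, 1/226=0.0044, 73/226=0.3230, 45/226=0.1991
Proportions for morphospecies IV (n=86): 2/86=0.0233, 24/86=0.2791, 12/86=0.1395, 23/86=0.2674, 25/86=0.2907
Proportions for morphospecies I (n=92): 26/92=0.2826, 4/92=0.0435, 6/92=0.0652, 44/92=0.4783, 12/92=0.1304
Σp_IIᵢ² = 0.1062² + 0.3673² + 0.0044² + 0.3230² + 0.1991² = 0.011278 + 0.134909 + 0.000019 + 0.104329 + 0.039641 = 0.290176
B_II = 1 / 0.290176 = 3.4462
Σp_IVᵢ² = 0.0233² + 0.2791² + 0.1395² + 0.2674² + 0.2907² = 0.000543 + 0.077897 + 0.019460 + 0.071503 + 0.084506 = 0.253909
B_IV = 1 / 0.253909 = 3.9384
Σp_Iᵢ² = 0.2826² + 0.0435² + 0.0652² + 0.4783² + 0.1304² = 0.079863 + 0.001892 + 0.004251 + 0.228771 + 0.017004 = 0.331781
B_I = 1 / 0.331781 = 3.0140
Highest B → broadest niche (most generalist): morphospecies IV (B = 3.94).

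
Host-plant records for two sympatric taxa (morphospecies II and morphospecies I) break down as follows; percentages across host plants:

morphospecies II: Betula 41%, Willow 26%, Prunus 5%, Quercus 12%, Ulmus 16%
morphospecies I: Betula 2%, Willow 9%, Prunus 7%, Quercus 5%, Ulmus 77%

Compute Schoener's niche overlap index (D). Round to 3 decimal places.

0.370

Convert percentages to proportions (divide by 100).
Σ|p₁ᵢ − p₂ᵢ| = 0.39 + 0.17 + 0.02 + 0.07 + 0.61 = 1.26
D = 1 − ½ × 1.26 = 1 − 0.630 = 0.37000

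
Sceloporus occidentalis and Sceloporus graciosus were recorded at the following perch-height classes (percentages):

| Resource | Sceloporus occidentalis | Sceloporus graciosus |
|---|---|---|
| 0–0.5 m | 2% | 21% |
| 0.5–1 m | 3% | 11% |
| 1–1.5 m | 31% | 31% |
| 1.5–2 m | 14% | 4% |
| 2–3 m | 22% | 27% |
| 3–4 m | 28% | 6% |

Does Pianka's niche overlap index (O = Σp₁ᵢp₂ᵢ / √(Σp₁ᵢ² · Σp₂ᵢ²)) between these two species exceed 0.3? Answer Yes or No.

Convert percentages to proportions (divide by 100).
Σ p₁ᵢp₂ᵢ = 0.0042 + 0.0033 + 0.0961 + 0.0056 + 0.0594 + 0.0168 = 0.1854
Σp_1ᵢ² = 0.02² + 0.03² + 0.31² + 0.14² + 0.22² + 0.28² = 0.0004 + 0.0009 + 0.0961 + 0.0196 + 0.0484 + 0.0784 = 0.2438
Σp_2ᵢ² = 0.21² + 0.11² + 0.31² + 0.04² + 0.27² + 0.06² = 0.0441 + 0.0121 + 0.0961 + 0.0016 + 0.0729 + 0.0036 = 0.2304
O = 0.1854 / √(0.2438 × 0.2304) = 0.1854 / 0.23701 = 0.7822
O = 0.7822 > 0.3 → Yes.

Yes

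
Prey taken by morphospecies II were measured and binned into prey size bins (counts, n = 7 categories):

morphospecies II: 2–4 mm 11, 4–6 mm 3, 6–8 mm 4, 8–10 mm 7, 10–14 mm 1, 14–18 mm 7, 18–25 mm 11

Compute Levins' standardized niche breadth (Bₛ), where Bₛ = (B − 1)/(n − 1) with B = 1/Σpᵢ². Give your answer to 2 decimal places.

Proportions for morphospecies II (n=44): 11/44=0.2500, 3/44=0.0682, 4/44=0.0909, 7/44=0.1591, 1/44=0.0227, 7/44=0.1591, 11/44=0.2500
Σpᵢ² = 0.2500² + 0.0682² + 0.0909² + 0.1591² + 0.0227² + 0.1591² + 0.2500² = 0.062500 + 0.004651 + 0.008263 + 0.025313 + 0.000515 + 0.025313 + 0.062500 = 0.189055
B = 1 / 0.189055 = 5.2895
Bₛ = (B − 1)/(n − 1) = (5.2895 − 1)/(7 − 1) = 4.2895/6 = 0.7149

0.71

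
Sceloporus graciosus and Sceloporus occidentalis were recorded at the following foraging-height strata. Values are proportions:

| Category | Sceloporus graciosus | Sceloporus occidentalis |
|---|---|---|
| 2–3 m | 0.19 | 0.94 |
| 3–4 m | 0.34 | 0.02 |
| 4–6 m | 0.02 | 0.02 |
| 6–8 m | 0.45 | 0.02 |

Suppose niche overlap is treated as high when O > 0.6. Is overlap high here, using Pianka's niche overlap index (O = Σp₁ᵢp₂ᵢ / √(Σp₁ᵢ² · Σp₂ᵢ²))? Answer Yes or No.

Σ p₁ᵢp₂ᵢ = 0.1786 + 0.0068 + 0.0004 + 0.0090 = 0.1948
Σp_1ᵢ² = 0.19² + 0.34² + 0.02² + 0.45² = 0.0361 + 0.1156 + 0.0004 + 0.2025 = 0.3546
Σp_2ᵢ² = 0.94² + 0.02² + 0.02² + 0.02² = 0.8836 + 0.0004 + 0.0004 + 0.0004 = 0.8848
O = 0.1948 / √(0.3546 × 0.8848) = 0.1948 / 0.56013 = 0.3478
O = 0.3478 < 0.6 → No.

No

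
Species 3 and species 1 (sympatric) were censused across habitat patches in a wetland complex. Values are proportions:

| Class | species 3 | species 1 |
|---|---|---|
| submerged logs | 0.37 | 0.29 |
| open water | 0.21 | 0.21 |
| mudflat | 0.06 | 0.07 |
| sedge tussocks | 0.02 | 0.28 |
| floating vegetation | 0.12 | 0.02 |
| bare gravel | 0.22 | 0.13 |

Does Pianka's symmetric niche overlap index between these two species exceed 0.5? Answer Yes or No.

Yes

Σ p₁ᵢp₂ᵢ = 0.1073 + 0.0441 + 0.0042 + 0.0056 + 0.0024 + 0.0286 = 0.1922
Σp_1ᵢ² = 0.37² + 0.21² + 0.06² + 0.02² + 0.12² + 0.22² = 0.1369 + 0.0441 + 0.0036 + 0.0004 + 0.0144 + 0.0484 = 0.2478
Σp_2ᵢ² = 0.29² + 0.21² + 0.07² + 0.28² + 0.02² + 0.13² = 0.0841 + 0.0441 + 0.0049 + 0.0784 + 0.0004 + 0.0169 = 0.2288
O = 0.1922 / √(0.2478 × 0.2288) = 0.1922 / 0.23811 = 0.8072
O = 0.8072 > 0.5 → Yes.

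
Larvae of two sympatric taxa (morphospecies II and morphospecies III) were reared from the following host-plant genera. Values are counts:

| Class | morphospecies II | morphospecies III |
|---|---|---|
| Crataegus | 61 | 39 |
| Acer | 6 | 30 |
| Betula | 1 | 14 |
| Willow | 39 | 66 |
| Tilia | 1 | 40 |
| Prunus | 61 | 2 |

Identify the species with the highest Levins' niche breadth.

Proportions for morphospecies II (n=169): 61/169=0.3609, 6/169=0.0355, 1/169=0.0059, 39/169=0.2308, 1/169=0.0059, 61/169=0.3609
Proportions for morphospecies III (n=191): 39/191=0.2042, 30/191=0.1571, 14/191=0.0733, 66/191=0.3455, 40/191=0.2094, 2/191=0.0105
Σp_IIᵢ² = 0.3609² + 0.0355² + 0.0059² + 0.2308² + 0.0059² + 0.3609² = 0.130249 + 0.001260 + 0.000035 + 0.053269 + 0.000035 + 0.130249 = 0.315097
B_II = 1 / 0.315097 = 3.1736
Σp_IIIᵢ² = 0.2042² + 0.1571² + 0.0733² + 0.3455² + 0.2094² + 0.0105² = 0.041698 + 0.024680 + 0.005373 + 0.119370 + 0.043848 + 0.000110 = 0.235079
B_III = 1 / 0.235079 = 4.2539
Highest B → broadest niche (most generalist): morphospecies III (B = 4.25).

morphospecies III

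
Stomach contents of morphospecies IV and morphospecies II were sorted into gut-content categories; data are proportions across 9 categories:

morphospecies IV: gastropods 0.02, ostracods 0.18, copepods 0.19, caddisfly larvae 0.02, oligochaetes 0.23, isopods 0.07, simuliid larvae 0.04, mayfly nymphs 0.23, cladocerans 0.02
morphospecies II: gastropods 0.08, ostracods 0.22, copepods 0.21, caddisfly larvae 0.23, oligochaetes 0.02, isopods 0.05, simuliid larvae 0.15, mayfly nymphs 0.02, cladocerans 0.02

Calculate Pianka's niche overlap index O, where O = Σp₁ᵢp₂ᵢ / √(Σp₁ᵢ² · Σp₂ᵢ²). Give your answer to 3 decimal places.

0.582

Σ p₁ᵢp₂ᵢ = 0.0016 + 0.0396 + 0.0399 + 0.0046 + 0.0046 + 0.0035 + 0.0060 + 0.0046 + 0.0004 = 0.1048
Σp_1ᵢ² = 0.02² + 0.18² + 0.19² + 0.02² + 0.23² + 0.07² + 0.04² + 0.23² + 0.02² = 0.0004 + 0.0324 + 0.0361 + 0.0004 + 0.0529 + 0.0049 + 0.0016 + 0.0529 + 0.0004 = 0.1820
Σp_2ᵢ² = 0.08² + 0.22² + 0.21² + 0.23² + 0.02² + 0.05² + 0.15² + 0.02² + 0.02² = 0.0064 + 0.0484 + 0.0441 + 0.0529 + 0.0004 + 0.0025 + 0.0225 + 0.0004 + 0.0004 = 0.1780
O = 0.1048 / √(0.1820 × 0.1780) = 0.1048 / 0.179989 = 0.58226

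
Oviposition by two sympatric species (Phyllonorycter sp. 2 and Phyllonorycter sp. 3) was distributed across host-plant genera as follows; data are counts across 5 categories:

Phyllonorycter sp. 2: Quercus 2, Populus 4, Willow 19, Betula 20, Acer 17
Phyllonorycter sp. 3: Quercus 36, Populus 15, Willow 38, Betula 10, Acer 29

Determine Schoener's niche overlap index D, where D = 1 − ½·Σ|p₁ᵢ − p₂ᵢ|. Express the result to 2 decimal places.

Proportions for Phyllonorycter sp. 2 (n=62): 2/62=0.0323, 4/62=0.0645, 19/62=0.3065, 20/62=0.3226, 17/62=0.2742
Proportions for Phyllonorycter sp. 3 (n=128): 36/128=0.2813, 15/128=0.1172, 38/128=0.2969, 10/128=0.0781, 29/128=0.2266
Σ|p₁ᵢ − p₂ᵢ| = 0.2490 + 0.0527 + 0.0096 + 0.2445 + 0.0476 = 0.6034
D = 1 − ½ × 0.6034 = 1 − 0.30170 = 0.69830

0.70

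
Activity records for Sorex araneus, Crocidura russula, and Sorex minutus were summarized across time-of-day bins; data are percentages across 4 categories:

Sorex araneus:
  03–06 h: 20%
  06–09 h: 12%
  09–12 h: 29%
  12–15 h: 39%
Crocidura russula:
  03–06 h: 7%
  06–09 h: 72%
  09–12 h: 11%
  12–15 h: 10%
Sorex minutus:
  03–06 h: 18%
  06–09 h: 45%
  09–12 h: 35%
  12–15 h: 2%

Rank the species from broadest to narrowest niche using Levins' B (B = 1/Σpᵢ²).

Sorex araneus > Sorex minutus > Crocidura russula

Convert percentages to proportions (divide by 100).
Σp_aranᵢ² = 0.20² + 0.12² + 0.29² + 0.39² = 0.0400 + 0.0144 + 0.0841 + 0.1521 = 0.2906
B_aran = 1 / 0.2906 = 3.4412
Σp_russᵢ² = 0.07² + 0.72² + 0.11² + 0.10² = 0.0049 + 0.5184 + 0.0121 + 0.0100 = 0.5454
B_russ = 1 / 0.5454 = 1.8335
Σp_minuᵢ² = 0.18² + 0.45² + 0.35² + 0.02² = 0.0324 + 0.2025 + 0.1225 + 0.0004 = 0.3578
B_minu = 1 / 0.3578 = 2.7949
Ranking by B (broadest → narrowest): Sorex araneus (3.44) > Sorex minutus (2.79) > Crocidura russula (1.83)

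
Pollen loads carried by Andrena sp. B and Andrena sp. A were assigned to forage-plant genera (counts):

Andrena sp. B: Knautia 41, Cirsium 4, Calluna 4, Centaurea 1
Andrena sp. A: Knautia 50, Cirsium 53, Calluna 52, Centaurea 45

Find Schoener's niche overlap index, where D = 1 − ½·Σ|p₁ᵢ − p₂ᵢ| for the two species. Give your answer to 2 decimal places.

Proportions for Andrena sp. B (n=50): 41/50=0.8200, 4/50=0.0800, 4/50=0.0800, 1/50=0.0200
Proportions for Andrena sp. A (n=200): 50/200=0.2500, 53/200=0.2650, 52/200=0.2600, 45/200=0.2250
Σ|p₁ᵢ − p₂ᵢ| = 0.5700 + 0.1850 + 0.1800 + 0.2050 = 1.1400
D = 1 − ½ × 1.1400 = 1 − 0.57000 = 0.43000

0.43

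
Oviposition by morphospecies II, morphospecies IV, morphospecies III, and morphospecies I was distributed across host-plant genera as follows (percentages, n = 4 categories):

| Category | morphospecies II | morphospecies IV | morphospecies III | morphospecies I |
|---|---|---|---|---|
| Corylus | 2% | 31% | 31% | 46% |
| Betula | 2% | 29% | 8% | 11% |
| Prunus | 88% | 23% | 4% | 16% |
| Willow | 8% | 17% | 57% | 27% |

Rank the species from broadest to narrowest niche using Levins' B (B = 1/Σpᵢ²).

Convert percentages to proportions (divide by 100).
Σp_IIᵢ² = 0.02² + 0.02² + 0.88² + 0.08² = 0.0004 + 0.0004 + 0.7744 + 0.0064 = 0.7816
B_II = 1 / 0.7816 = 1.2794
Σp_IVᵢ² = 0.31² + 0.29² + 0.23² + 0.17² = 0.0961 + 0.0841 + 0.0529 + 0.0289 = 0.2620
B_IV = 1 / 0.2620 = 3.8168
Σp_IIIᵢ² = 0.31² + 0.08² + 0.04² + 0.57² = 0.0961 + 0.0064 + 0.0016 + 0.3249 = 0.4290
B_III = 1 / 0.4290 = 2.3310
Σp_Iᵢ² = 0.46² + 0.11² + 0.16² + 0.27² = 0.2116 + 0.0121 + 0.0256 + 0.0729 = 0.3222
B_I = 1 / 0.3222 = 3.1037
Ranking by B (broadest → narrowest): morphospecies IV (3.82) > morphospecies I (3.10) > morphospecies III (2.33) > morphospecies II (1.28)

morphospecies IV > morphospecies I > morphospecies III > morphospecies II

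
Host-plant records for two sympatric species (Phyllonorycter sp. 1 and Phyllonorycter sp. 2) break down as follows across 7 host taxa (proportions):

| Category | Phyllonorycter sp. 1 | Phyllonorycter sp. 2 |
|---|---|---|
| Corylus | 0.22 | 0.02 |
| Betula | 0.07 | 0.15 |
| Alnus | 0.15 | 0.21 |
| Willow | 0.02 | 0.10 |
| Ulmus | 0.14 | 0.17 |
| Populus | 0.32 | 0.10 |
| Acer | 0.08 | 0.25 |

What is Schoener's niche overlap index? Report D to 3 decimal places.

Σ|p₁ᵢ − p₂ᵢ| = 0.20 + 0.08 + 0.06 + 0.08 + 0.03 + 0.22 + 0.17 = 0.84
D = 1 − ½ × 0.84 = 1 − 0.420 = 0.58000

0.580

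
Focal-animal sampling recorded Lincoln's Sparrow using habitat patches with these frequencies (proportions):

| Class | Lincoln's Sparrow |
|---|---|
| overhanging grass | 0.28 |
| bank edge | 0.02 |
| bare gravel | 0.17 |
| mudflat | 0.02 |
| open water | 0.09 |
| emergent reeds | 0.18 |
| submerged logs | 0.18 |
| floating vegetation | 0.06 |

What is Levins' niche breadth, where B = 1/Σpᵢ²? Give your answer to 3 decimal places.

5.417

Σpᵢ² = 0.28² + 0.02² + 0.17² + 0.02² + 0.09² + 0.18² + 0.18² + 0.06² = 0.0784 + 0.0004 + 0.0289 + 0.0004 + 0.0081 + 0.0324 + 0.0324 + 0.0036 = 0.1846
B = 1 / 0.1846 = 5.41712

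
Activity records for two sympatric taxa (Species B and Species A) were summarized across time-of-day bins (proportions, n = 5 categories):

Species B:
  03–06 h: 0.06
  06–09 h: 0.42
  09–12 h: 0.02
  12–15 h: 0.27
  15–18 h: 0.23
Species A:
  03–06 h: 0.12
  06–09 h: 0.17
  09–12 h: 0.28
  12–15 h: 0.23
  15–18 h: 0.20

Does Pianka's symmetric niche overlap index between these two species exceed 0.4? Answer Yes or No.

Σ p₁ᵢp₂ᵢ = 0.0072 + 0.0714 + 0.0056 + 0.0621 + 0.0460 = 0.1923
Σp_1ᵢ² = 0.06² + 0.42² + 0.02² + 0.27² + 0.23² = 0.0036 + 0.1764 + 0.0004 + 0.0729 + 0.0529 = 0.3062
Σp_2ᵢ² = 0.12² + 0.17² + 0.28² + 0.23² + 0.20² = 0.0144 + 0.0289 + 0.0784 + 0.0529 + 0.0400 = 0.2146
O = 0.1923 / √(0.3062 × 0.2146) = 0.1923 / 0.25634 = 0.7502
O = 0.7502 > 0.4 → Yes.

Yes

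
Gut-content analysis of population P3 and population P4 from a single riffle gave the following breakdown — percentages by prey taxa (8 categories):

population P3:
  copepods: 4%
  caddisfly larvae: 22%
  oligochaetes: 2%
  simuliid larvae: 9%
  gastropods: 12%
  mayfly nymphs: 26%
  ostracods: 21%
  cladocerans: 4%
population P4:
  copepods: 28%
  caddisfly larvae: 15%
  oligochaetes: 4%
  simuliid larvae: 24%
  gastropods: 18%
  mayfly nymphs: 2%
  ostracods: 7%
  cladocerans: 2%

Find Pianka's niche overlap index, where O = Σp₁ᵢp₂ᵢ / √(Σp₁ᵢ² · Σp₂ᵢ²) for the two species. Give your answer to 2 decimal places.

Convert percentages to proportions (divide by 100).
Σ p₁ᵢp₂ᵢ = 0.0112 + 0.0330 + 0.0008 + 0.0216 + 0.0216 + 0.0052 + 0.0147 + 0.0008 = 0.1089
Σp_1ᵢ² = 0.04² + 0.22² + 0.02² + 0.09² + 0.12² + 0.26² + 0.21² + 0.04² = 0.0016 + 0.0484 + 0.0004 + 0.0081 + 0.0144 + 0.0676 + 0.0441 + 0.0016 = 0.1862
Σp_2ᵢ² = 0.28² + 0.15² + 0.04² + 0.24² + 0.18² + 0.02² + 0.07² + 0.02² = 0.0784 + 0.0225 + 0.0016 + 0.0576 + 0.0324 + 0.0004 + 0.0049 + 0.0004 = 0.1982
O = 0.1089 / √(0.1862 × 0.1982) = 0.1089 / 0.19211 = 0.5669

0.57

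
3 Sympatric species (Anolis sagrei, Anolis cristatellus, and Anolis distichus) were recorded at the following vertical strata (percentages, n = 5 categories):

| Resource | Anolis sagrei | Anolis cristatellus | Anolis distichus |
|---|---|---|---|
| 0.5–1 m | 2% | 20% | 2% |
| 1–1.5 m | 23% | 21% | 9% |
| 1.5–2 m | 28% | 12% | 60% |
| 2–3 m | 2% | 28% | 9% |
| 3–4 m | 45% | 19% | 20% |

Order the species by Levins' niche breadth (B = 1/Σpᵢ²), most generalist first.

Convert percentages to proportions (divide by 100).
Σp_sagrᵢ² = 0.02² + 0.23² + 0.28² + 0.02² + 0.45² = 0.0004 + 0.0529 + 0.0784 + 0.0004 + 0.2025 = 0.3346
B_sagr = 1 / 0.3346 = 2.9886
Σp_crisᵢ² = 0.20² + 0.21² + 0.12² + 0.28² + 0.19² = 0.0400 + 0.0441 + 0.0144 + 0.0784 + 0.0361 = 0.2130
B_cris = 1 / 0.2130 = 4.6948
Σp_distᵢ² = 0.02² + 0.09² + 0.60² + 0.09² + 0.20² = 0.0004 + 0.0081 + 0.3600 + 0.0081 + 0.0400 = 0.4166
B_dist = 1 / 0.4166 = 2.4004
Ranking by B (broadest → narrowest): Anolis cristatellus (4.69) > Anolis sagrei (2.99) > Anolis distichus (2.40)

Anolis cristatellus > Anolis sagrei > Anolis distichus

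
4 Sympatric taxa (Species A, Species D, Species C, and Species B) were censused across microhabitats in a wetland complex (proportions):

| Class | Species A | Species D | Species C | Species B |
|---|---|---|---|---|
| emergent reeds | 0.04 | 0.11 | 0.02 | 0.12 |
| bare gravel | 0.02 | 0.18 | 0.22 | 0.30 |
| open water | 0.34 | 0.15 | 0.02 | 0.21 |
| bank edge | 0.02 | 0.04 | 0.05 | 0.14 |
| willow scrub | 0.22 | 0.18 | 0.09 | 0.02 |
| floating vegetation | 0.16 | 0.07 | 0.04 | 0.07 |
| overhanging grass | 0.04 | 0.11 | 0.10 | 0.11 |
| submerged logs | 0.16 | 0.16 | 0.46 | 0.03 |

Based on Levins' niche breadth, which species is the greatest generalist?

Σp_Aᵢ² = 0.04² + 0.02² + 0.34² + 0.02² + 0.22² + 0.16² + 0.04² + 0.16² = 0.0016 + 0.0004 + 0.1156 + 0.0004 + 0.0484 + 0.0256 + 0.0016 + 0.0256 = 0.2192
B_A = 1 / 0.2192 = 4.5620
Σp_Dᵢ² = 0.11² + 0.18² + 0.15² + 0.04² + 0.18² + 0.07² + 0.11² + 0.16² = 0.0121 + 0.0324 + 0.0225 + 0.0016 + 0.0324 + 0.0049 + 0.0121 + 0.0256 = 0.1436
B_D = 1 / 0.1436 = 6.9638
Σp_Cᵢ² = 0.02² + 0.22² + 0.02² + 0.05² + 0.09² + 0.04² + 0.10² + 0.46² = 0.0004 + 0.0484 + 0.0004 + 0.0025 + 0.0081 + 0.0016 + 0.0100 + 0.2116 = 0.2830
B_C = 1 / 0.2830 = 3.5336
Σp_Bᵢ² = 0.12² + 0.30² + 0.21² + 0.14² + 0.02² + 0.07² + 0.11² + 0.03² = 0.0144 + 0.0900 + 0.0441 + 0.0196 + 0.0004 + 0.0049 + 0.0121 + 0.0009 = 0.1864
B_B = 1 / 0.1864 = 5.3648
Highest B → broadest niche (most generalist): Species D (B = 6.96).

Species D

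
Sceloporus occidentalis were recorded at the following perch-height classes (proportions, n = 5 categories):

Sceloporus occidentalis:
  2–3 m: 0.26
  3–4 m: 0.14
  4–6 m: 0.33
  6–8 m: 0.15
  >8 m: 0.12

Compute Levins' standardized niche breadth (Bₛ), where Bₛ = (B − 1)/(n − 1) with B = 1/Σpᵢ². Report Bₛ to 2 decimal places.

Σpᵢ² = 0.26² + 0.14² + 0.33² + 0.15² + 0.12² = 0.0676 + 0.0196 + 0.1089 + 0.0225 + 0.0144 = 0.2330
B = 1 / 0.2330 = 4.2918
Bₛ = (B − 1)/(n − 1) = (4.2918 − 1)/(5 − 1) = 3.2918/4 = 0.8230

0.82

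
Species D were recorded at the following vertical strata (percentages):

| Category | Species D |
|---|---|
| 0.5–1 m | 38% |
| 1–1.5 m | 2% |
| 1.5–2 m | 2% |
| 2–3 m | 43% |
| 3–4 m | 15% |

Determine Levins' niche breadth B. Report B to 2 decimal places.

Convert percentages to proportions (divide by 100).
Σpᵢ² = 0.38² + 0.02² + 0.02² + 0.43² + 0.15² = 0.1444 + 0.0004 + 0.0004 + 0.1849 + 0.0225 = 0.3526
B = 1 / 0.3526 = 2.8361

2.84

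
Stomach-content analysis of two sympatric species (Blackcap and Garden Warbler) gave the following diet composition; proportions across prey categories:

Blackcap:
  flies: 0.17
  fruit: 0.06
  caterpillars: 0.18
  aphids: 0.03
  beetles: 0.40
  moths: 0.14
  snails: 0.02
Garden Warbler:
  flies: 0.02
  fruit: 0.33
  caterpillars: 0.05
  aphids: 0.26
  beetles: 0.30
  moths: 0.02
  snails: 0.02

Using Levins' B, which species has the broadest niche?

Blackcap

Σp_Blacᵢ² = 0.17² + 0.06² + 0.18² + 0.03² + 0.40² + 0.14² + 0.02² = 0.0289 + 0.0036 + 0.0324 + 0.0009 + 0.1600 + 0.0196 + 0.0004 = 0.2458
B_Blac = 1 / 0.2458 = 4.0683
Σp_Warbᵢ² = 0.02² + 0.33² + 0.05² + 0.26² + 0.30² + 0.02² + 0.02² = 0.0004 + 0.1089 + 0.0025 + 0.0676 + 0.0900 + 0.0004 + 0.0004 = 0.2702
B_Warb = 1 / 0.2702 = 3.7010
Highest B → broadest niche (most generalist): Blackcap (B = 4.07).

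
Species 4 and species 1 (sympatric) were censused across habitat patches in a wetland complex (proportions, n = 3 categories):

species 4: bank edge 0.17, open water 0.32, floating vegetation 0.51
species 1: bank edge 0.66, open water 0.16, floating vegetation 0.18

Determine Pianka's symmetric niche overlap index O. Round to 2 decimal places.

Σ p₁ᵢp₂ᵢ = 0.1122 + 0.0512 + 0.0918 = 0.2552
Σp_1ᵢ² = 0.17² + 0.32² + 0.51² = 0.0289 + 0.1024 + 0.2601 = 0.3914
Σp_2ᵢ² = 0.66² + 0.16² + 0.18² = 0.4356 + 0.0256 + 0.0324 = 0.4936
O = 0.2552 / √(0.3914 × 0.4936) = 0.2552 / 0.43954 = 0.5806

0.58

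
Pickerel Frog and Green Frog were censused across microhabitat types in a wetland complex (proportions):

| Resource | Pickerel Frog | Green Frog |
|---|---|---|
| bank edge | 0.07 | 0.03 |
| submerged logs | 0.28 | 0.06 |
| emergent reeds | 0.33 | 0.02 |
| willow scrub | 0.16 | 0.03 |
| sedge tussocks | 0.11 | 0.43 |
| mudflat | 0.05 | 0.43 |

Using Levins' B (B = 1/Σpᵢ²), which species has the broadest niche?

Σp_Pickᵢ² = 0.07² + 0.28² + 0.33² + 0.16² + 0.11² + 0.05² = 0.0049 + 0.0784 + 0.1089 + 0.0256 + 0.0121 + 0.0025 = 0.2324
B_Pick = 1 / 0.2324 = 4.3029
Σp_Greeᵢ² = 0.03² + 0.06² + 0.02² + 0.03² + 0.43² + 0.43² = 0.0009 + 0.0036 + 0.0004 + 0.0009 + 0.1849 + 0.1849 = 0.3756
B_Gree = 1 / 0.3756 = 2.6624
Highest B → broadest niche (most generalist): Pickerel Frog (B = 4.30).

Pickerel Frog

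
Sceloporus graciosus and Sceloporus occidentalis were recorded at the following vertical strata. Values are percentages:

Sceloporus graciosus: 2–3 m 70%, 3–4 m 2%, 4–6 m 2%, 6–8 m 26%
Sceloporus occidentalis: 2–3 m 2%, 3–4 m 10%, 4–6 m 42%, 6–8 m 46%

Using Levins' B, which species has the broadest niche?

Convert percentages to proportions (divide by 100).
Σp_gracᵢ² = 0.70² + 0.02² + 0.02² + 0.26² = 0.4900 + 0.0004 + 0.0004 + 0.0676 = 0.5584
B_grac = 1 / 0.5584 = 1.7908
Σp_occiᵢ² = 0.02² + 0.10² + 0.42² + 0.46² = 0.0004 + 0.0100 + 0.1764 + 0.2116 = 0.3984
B_occi = 1 / 0.3984 = 2.5100
Highest B → broadest niche (most generalist): Sceloporus occidentalis (B = 2.51).

Sceloporus occidentalis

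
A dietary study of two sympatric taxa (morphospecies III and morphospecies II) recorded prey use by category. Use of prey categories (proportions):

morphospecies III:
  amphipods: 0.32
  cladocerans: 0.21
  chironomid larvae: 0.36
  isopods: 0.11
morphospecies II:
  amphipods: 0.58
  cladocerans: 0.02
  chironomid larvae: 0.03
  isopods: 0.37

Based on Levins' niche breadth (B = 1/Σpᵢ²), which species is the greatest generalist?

Σp_IIIᵢ² = 0.32² + 0.21² + 0.36² + 0.11² = 0.1024 + 0.0441 + 0.1296 + 0.0121 = 0.2882
B_III = 1 / 0.2882 = 3.4698
Σp_IIᵢ² = 0.58² + 0.02² + 0.03² + 0.37² = 0.3364 + 0.0004 + 0.0009 + 0.1369 = 0.4746
B_II = 1 / 0.4746 = 2.1070
Highest B → broadest niche (most generalist): morphospecies III (B = 3.47).

morphospecies III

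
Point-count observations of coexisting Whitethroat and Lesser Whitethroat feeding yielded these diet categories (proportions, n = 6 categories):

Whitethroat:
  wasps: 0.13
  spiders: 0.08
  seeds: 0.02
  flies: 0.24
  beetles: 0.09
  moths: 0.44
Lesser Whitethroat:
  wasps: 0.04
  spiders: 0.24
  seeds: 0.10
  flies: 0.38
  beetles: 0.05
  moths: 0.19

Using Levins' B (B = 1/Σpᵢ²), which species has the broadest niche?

Σp_Whitᵢ² = 0.13² + 0.08² + 0.02² + 0.24² + 0.09² + 0.44² = 0.0169 + 0.0064 + 0.0004 + 0.0576 + 0.0081 + 0.1936 = 0.2830
B_Whit = 1 / 0.2830 = 3.5336
Σp_Lessᵢ² = 0.04² + 0.24² + 0.10² + 0.38² + 0.05² + 0.19² = 0.0016 + 0.0576 + 0.0100 + 0.1444 + 0.0025 + 0.0361 = 0.2522
B_Less = 1 / 0.2522 = 3.9651
Highest B → broadest niche (most generalist): Lesser Whitethroat (B = 3.97).

Lesser Whitethroat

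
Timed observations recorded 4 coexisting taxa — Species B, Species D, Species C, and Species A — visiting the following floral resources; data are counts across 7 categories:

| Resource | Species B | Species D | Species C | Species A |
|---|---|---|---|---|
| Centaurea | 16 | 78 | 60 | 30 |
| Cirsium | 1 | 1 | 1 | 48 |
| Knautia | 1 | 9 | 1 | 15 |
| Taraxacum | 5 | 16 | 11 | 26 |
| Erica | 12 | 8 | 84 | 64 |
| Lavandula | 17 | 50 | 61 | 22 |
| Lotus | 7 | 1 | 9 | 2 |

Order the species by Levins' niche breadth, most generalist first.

Proportions for Species B (n=59): 16/59=0.2712, 1/59=0.0169, 1/59=0.0169, 5/59=0.0847, 12/59=0.2034, 17/59=0.2881, 7/59=0.1186
Proportions for Species D (n=163): 78/163=0.4785, 1/163=0.0061, 9/163=0.0552, 16/163=0.0982, 8/163=0.0491, 50/163=0.3067, 1/163=0.0061
Proportions for Species C (n=227): 60/227=0.2643, 1/227=0.0044, 1/227=0.0044, 11/227=0.0485, 84/227=0.3700, 61/227=0.2687, 9/227=0.0396
Proportions for Species A (n=207): 30/207=0.1449, 48/207=0.2319, 15/207=0.0725, 26/207=0.1256, 64/207=0.3092, 22/207=0.1063, 2/207=0.0097
Σp_Bᵢ² = 0.2712² + 0.0169² + 0.0169² + 0.0847² + 0.2034² + 0.2881² + 0.1186² = 0.073549 + 0.000286 + 0.000286 + 0.007174 + 0.041372 + 0.083002 + 0.014066 = 0.219735
B_B = 1 / 0.219735 = 4.5509
Σp_Dᵢ² = 0.4785² + 0.0061² + 0.0552² + 0.0982² + 0.0491² + 0.3067² + 0.0061² = 0.228962 + 0.000037 + 0.003047 + 0.009643 + 0.002411 + 0.094065 + 0.000037 = 0.338202
B_D = 1 / 0.338202 = 2.9568
Σp_Cᵢ² = 0.2643² + 0.0044² + 0.0044² + 0.0485² + 0.3700² + 0.2687² + 0.0396² = 0.069854 + 0.000019 + 0.000019 + 0.002352 + 0.136900 + 0.072200 + 0.001568 = 0.282912
B_C = 1 / 0.282912 = 3.5347
Σp_Aᵢ² = 0.1449² + 0.2319² + 0.0725² + 0.1256² + 0.3092² + 0.1063² + 0.0097² = 0.020996 + 0.053778 + 0.005256 + 0.015775 + 0.095605 + 0.011300 + 0.000094 = 0.202804
B_A = 1 / 0.202804 = 4.9309
Ranking by B (broadest → narrowest): Species A (4.93) > Species B (4.55) > Species C (3.53) > Species D (2.96)

Species A > Species B > Species C > Species D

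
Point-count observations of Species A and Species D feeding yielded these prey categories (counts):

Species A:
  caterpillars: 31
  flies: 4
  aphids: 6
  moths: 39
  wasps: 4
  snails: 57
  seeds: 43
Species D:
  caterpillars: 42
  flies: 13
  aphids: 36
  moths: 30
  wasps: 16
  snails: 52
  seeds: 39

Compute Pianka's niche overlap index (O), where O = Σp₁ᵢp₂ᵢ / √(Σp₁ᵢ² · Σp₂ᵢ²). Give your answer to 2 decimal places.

0.92

Proportions for Species A (n=184): 31/184=0.1685, 4/184=0.0217, 6/184=0.0326, 39/184=0.2120, 4/184=0.0217, 57/184=0.3098, 43/184=0.2337
Proportions for Species D (n=228): 42/228=0.1842, 13/228=0.0570, 36/228=0.1579, 30/228=0.1316, 16/228=0.0702, 52/228=0.2281, 39/228=0.1711
Σ p₁ᵢp₂ᵢ = 0.031038 + 0.001237 + 0.005148 + 0.027899 + 0.001523 + 0.070665 + 0.039986 = 0.177496
Σp_1ᵢ² = 0.1685² + 0.0217² + 0.0326² + 0.2120² + 0.0217² + 0.3098² + 0.2337² = 0.028392 + 0.000471 + 0.001063 + 0.044944 + 0.000471 + 0.095976 + 0.054616 = 0.225933
Σp_2ᵢ² = 0.1842² + 0.0570² + 0.1579² + 0.1316² + 0.0702² + 0.2281² + 0.1711² = 0.033930 + 0.003249 + 0.024932 + 0.017319 + 0.004928 + 0.052030 + 0.029275 = 0.165663
O = 0.177496 / √(0.225933 × 0.165663) = 0.177496 / 0.1934651 = 0.9175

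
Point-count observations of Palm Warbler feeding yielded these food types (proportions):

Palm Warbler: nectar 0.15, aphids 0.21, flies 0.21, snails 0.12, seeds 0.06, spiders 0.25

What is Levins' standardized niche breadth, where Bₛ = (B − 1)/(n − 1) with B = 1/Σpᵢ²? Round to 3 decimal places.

Σpᵢ² = 0.15² + 0.21² + 0.21² + 0.12² + 0.06² + 0.25² = 0.0225 + 0.0441 + 0.0441 + 0.0144 + 0.0036 + 0.0625 = 0.1912
B = 1 / 0.1912 = 5.23013
Bₛ = (B − 1)/(n − 1) = (5.23013 − 1)/(6 − 1) = 4.23013/5 = 0.84603

0.846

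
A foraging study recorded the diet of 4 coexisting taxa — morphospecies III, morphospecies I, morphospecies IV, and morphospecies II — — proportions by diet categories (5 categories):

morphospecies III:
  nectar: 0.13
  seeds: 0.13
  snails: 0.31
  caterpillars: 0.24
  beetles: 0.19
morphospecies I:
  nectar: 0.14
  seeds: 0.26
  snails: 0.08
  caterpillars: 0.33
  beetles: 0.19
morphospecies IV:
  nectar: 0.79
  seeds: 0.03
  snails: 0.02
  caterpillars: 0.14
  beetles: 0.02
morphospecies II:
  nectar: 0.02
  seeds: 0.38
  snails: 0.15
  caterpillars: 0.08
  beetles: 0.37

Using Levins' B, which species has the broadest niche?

morphospecies III

Σp_IIIᵢ² = 0.13² + 0.13² + 0.31² + 0.24² + 0.19² = 0.0169 + 0.0169 + 0.0961 + 0.0576 + 0.0361 = 0.2236
B_III = 1 / 0.2236 = 4.4723
Σp_Iᵢ² = 0.14² + 0.26² + 0.08² + 0.33² + 0.19² = 0.0196 + 0.0676 + 0.0064 + 0.1089 + 0.0361 = 0.2386
B_I = 1 / 0.2386 = 4.1911
Σp_IVᵢ² = 0.79² + 0.03² + 0.02² + 0.14² + 0.02² = 0.6241 + 0.0009 + 0.0004 + 0.0196 + 0.0004 = 0.6454
B_IV = 1 / 0.6454 = 1.5494
Σp_IIᵢ² = 0.02² + 0.38² + 0.15² + 0.08² + 0.37² = 0.0004 + 0.1444 + 0.0225 + 0.0064 + 0.1369 = 0.3106
B_II = 1 / 0.3106 = 3.2196
Highest B → broadest niche (most generalist): morphospecies III (B = 4.47).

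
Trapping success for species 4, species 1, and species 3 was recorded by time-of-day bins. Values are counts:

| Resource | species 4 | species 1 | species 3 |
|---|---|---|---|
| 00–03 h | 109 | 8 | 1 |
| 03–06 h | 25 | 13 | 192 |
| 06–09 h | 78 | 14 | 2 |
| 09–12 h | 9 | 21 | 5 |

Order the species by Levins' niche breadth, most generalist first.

species 1 > species 4 > species 3

Proportions for species 4 (n=221): 109/221=0.4932, 25/221=0.1131, 78/221=0.3529, 9/221=0.0407
Proportions for species 1 (n=56): 8/56=0.1429, 13/56=0.2321, 14/56=0.2500, 21/56=0.3750
Proportions for species 3 (n=200): 1/200=0.0050, 192/200=0.9600, 2/200=0.0100, 5/200=0.0250
Σp_4ᵢ² = 0.4932² + 0.1131² + 0.3529² + 0.0407² = 0.243246 + 0.012792 + 0.124538 + 0.001656 = 0.382232
B_4 = 1 / 0.382232 = 2.6162
Σp_1ᵢ² = 0.1429² + 0.2321² + 0.2500² + 0.3750² = 0.020420 + 0.053870 + 0.062500 + 0.140625 = 0.277415
B_1 = 1 / 0.277415 = 3.6047
Σp_3ᵢ² = 0.0050² + 0.9600² + 0.0100² + 0.0250² = 0.000025 + 0.921600 + 0.000100 + 0.000625 = 0.922350
B_3 = 1 / 0.922350 = 1.0842
Ranking by B (broadest → narrowest): species 1 (3.60) > species 4 (2.62) > species 3 (1.08)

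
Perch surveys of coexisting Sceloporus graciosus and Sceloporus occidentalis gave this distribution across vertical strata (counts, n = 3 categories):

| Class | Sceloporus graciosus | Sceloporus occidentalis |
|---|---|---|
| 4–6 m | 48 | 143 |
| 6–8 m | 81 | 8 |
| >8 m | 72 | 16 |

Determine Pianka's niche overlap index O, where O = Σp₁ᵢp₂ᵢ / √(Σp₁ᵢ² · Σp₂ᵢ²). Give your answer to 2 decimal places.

Proportions for Sceloporus graciosus (n=201): 48/201=0.2388, 81/201=0.4030, 72/201=0.3582
Proportions for Sceloporus occidentalis (n=167): 143/167=0.8563, 8/167=0.0479, 16/167=0.0958
Σ p₁ᵢp₂ᵢ = 0.204484 + 0.019304 + 0.034316 = 0.258104
Σp_1ᵢ² = 0.2388² + 0.4030² + 0.3582² = 0.057025 + 0.162409 + 0.128307 = 0.347741
Σp_2ᵢ² = 0.8563² + 0.0479² + 0.0958² = 0.733250 + 0.002294 + 0.009178 = 0.744722
O = 0.258104 / √(0.347741 × 0.744722) = 0.258104 / 0.5088913 = 0.5072

0.51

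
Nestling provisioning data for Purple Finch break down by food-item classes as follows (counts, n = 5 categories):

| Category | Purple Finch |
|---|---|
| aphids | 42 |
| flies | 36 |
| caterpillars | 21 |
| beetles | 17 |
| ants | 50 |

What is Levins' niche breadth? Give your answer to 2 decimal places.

Proportions for Purple Finch (n=166): 42/166=0.2530, 36/166=0.2169, 21/166=0.1265, 17/166=0.1024, 50/166=0.3012
Σpᵢ² = 0.2530² + 0.2169² + 0.1265² + 0.1024² + 0.3012² = 0.064009 + 0.047046 + 0.016002 + 0.010486 + 0.090721 = 0.228264
B = 1 / 0.228264 = 4.3809

4.38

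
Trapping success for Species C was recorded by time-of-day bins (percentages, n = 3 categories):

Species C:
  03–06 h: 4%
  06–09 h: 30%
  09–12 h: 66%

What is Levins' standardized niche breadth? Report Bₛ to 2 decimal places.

0.45

Convert percentages to proportions (divide by 100).
Σpᵢ² = 0.04² + 0.30² + 0.66² = 0.0016 + 0.0900 + 0.4356 = 0.5272
B = 1 / 0.5272 = 1.8968
Bₛ = (B − 1)/(n − 1) = (1.8968 − 1)/(3 − 1) = 0.8968/2 = 0.4484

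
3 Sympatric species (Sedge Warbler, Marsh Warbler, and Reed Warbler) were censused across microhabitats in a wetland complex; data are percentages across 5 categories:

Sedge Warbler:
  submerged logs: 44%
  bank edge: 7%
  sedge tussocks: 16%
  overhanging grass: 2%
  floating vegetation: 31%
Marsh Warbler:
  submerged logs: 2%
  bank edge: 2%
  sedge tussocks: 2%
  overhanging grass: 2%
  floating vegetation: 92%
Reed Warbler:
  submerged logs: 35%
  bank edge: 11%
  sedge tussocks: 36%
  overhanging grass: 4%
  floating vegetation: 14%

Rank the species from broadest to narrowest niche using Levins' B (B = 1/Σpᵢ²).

Reed Warbler > Sedge Warbler > Marsh Warbler

Convert percentages to proportions (divide by 100).
Σp_Sedgᵢ² = 0.44² + 0.07² + 0.16² + 0.02² + 0.31² = 0.1936 + 0.0049 + 0.0256 + 0.0004 + 0.0961 = 0.3206
B_Sedg = 1 / 0.3206 = 3.1192
Σp_Marsᵢ² = 0.02² + 0.02² + 0.02² + 0.02² + 0.92² = 0.0004 + 0.0004 + 0.0004 + 0.0004 + 0.8464 = 0.8480
B_Mars = 1 / 0.8480 = 1.1792
Σp_Reedᵢ² = 0.35² + 0.11² + 0.36² + 0.04² + 0.14² = 0.1225 + 0.0121 + 0.1296 + 0.0016 + 0.0196 = 0.2854
B_Reed = 1 / 0.2854 = 3.5039
Ranking by B (broadest → narrowest): Reed Warbler (3.50) > Sedge Warbler (3.12) > Marsh Warbler (1.18)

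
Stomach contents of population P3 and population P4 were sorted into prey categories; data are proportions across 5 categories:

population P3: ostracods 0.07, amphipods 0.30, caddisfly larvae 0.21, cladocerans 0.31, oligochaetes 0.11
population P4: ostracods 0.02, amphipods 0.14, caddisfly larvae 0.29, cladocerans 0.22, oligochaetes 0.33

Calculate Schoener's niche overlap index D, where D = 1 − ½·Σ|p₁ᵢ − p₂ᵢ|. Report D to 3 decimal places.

0.700

Σ|p₁ᵢ − p₂ᵢ| = 0.05 + 0.16 + 0.08 + 0.09 + 0.22 = 0.60
D = 1 − ½ × 0.60 = 1 − 0.300 = 0.70000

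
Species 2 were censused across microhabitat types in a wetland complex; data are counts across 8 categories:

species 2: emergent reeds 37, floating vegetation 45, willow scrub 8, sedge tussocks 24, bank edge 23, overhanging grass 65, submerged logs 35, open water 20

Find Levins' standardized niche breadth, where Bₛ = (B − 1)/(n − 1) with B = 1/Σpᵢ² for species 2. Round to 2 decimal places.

0.76

Proportions for species 2 (n=257): 37/257=0.1440, 45/257=0.1751, 8/257=0.0311, 24/257=0.0934, 23/257=0.0895, 65/257=0.2529, 35/257=0.1362, 20/257=0.0778
Σpᵢ² = 0.1440² + 0.1751² + 0.0311² + 0.0934² + 0.0895² + 0.2529² + 0.1362² + 0.0778² = 0.020736 + 0.030660 + 0.000967 + 0.008724 + 0.008010 + 0.063958 + 0.018550 + 0.006053 = 0.157658
B = 1 / 0.157658 = 6.3428
Bₛ = (B − 1)/(n − 1) = (6.3428 − 1)/(8 − 1) = 5.3428/7 = 0.7633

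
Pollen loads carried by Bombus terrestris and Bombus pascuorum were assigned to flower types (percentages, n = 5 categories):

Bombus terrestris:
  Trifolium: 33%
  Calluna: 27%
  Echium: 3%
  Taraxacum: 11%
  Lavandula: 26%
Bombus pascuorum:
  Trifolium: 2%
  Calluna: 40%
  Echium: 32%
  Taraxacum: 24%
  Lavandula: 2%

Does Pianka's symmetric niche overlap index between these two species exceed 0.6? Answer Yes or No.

No

Convert percentages to proportions (divide by 100).
Σ p₁ᵢp₂ᵢ = 0.0066 + 0.1080 + 0.0096 + 0.0264 + 0.0052 = 0.1558
Σp_1ᵢ² = 0.33² + 0.27² + 0.03² + 0.11² + 0.26² = 0.1089 + 0.0729 + 0.0009 + 0.0121 + 0.0676 = 0.2624
Σp_2ᵢ² = 0.02² + 0.40² + 0.32² + 0.24² + 0.02² = 0.0004 + 0.1600 + 0.1024 + 0.0576 + 0.0004 = 0.3208
O = 0.1558 / √(0.2624 × 0.3208) = 0.1558 / 0.29013 = 0.5370
O = 0.5370 < 0.6 → No.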